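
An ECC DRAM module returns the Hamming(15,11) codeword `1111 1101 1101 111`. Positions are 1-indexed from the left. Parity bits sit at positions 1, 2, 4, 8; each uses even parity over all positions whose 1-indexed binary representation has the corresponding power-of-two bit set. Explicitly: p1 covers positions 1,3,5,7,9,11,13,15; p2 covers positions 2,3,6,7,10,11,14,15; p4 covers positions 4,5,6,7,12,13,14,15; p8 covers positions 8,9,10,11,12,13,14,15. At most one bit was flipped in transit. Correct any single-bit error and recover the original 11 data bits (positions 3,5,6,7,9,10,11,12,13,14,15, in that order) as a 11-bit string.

s1: b1⊕b3⊕b5⊕b7⊕b9⊕b11⊕b13⊕b15 = 1⊕1⊕1⊕0⊕1⊕0⊕1⊕1 = 0
s2: b2⊕b3⊕b6⊕b7⊕b10⊕b11⊕b14⊕b15 = 1⊕1⊕1⊕0⊕1⊕0⊕1⊕1 = 0
s4: b4⊕b5⊕b6⊕b7⊕b12⊕b13⊕b14⊕b15 = 1⊕1⊕1⊕0⊕1⊕1⊕1⊕1 = 1
s8: b8⊕b9⊕b10⊕b11⊕b12⊕b13⊕b14⊕b15 = 1⊕1⊕1⊕0⊕1⊕1⊕1⊕1 = 1
Syndrome (s8...s1) = 1100 → position 12.
Flip bit 12: corrected codeword = 111111011100111
Data bits at positions 3,5,6,7,9,10,11,12,13,14,15: 11101100111

11101100111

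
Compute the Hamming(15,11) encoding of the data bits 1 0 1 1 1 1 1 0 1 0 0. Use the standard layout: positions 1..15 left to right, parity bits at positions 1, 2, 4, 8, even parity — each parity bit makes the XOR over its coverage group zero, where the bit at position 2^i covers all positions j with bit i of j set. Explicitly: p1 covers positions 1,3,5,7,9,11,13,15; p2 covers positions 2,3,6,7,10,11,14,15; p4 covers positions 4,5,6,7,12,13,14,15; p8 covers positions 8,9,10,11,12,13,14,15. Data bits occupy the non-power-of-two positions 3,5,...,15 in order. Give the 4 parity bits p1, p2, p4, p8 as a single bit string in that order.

1110

Place data bits at non-power-of-two positions: b3=1, b5=0, b6=1, b7=1, b9=1, b10=1, b11=1, b12=0, b13=1, b14=0, b15=0.
p1 = XOR of data positions {3,5,7,9,11,13,15} = 1⊕0⊕1⊕1⊕1⊕1⊕0 = 1
p2 = XOR of data positions {3,6,7,10,11,14,15} = 1⊕1⊕1⊕1⊕1⊕0⊕0 = 1
p4 = XOR of data positions {5,6,7,12,13,14,15} = 0⊕1⊕1⊕0⊕1⊕0⊕0 = 1
p8 = XOR of data positions {9,10,11,12,13,14,15} = 1⊕1⊕1⊕0⊕1⊕0⊕0 = 0
Parity bits p1,p2,p4,p8 = 1110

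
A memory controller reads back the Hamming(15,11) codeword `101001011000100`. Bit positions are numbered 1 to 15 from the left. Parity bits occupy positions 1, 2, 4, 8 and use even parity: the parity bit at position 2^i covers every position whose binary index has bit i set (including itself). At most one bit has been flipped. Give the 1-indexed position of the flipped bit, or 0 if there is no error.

s1: b1⊕b3⊕b5⊕b7⊕b9⊕b11⊕b13⊕b15 = 1⊕1⊕0⊕0⊕1⊕0⊕1⊕0 = 0
s2: b2⊕b3⊕b6⊕b7⊕b10⊕b11⊕b14⊕b15 = 0⊕1⊕1⊕0⊕0⊕0⊕0⊕0 = 0
s4: b4⊕b5⊕b6⊕b7⊕b12⊕b13⊕b14⊕b15 = 0⊕0⊕1⊕0⊕0⊕1⊕0⊕0 = 0
s8: b8⊕b9⊕b10⊕b11⊕b12⊕b13⊕b14⊕b15 = 1⊕1⊕0⊕0⊕0⊕1⊕0⊕0 = 1
Syndrome (s8...s1) = 1000 → position 8.

8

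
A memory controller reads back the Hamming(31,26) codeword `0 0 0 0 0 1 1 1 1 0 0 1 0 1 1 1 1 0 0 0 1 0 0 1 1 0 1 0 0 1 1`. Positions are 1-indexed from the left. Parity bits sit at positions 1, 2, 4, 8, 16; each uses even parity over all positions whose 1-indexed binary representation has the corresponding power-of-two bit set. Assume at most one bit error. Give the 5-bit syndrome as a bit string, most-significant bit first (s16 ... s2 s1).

s1: b1⊕b3⊕b5⊕b7⊕b9⊕b11⊕b13⊕b15⊕b17⊕b19⊕b21⊕b23⊕b25⊕b27⊕b29⊕b31 = 0⊕0⊕0⊕1⊕1⊕0⊕0⊕1⊕1⊕0⊕1⊕0⊕1⊕1⊕0⊕1 = 0
s2: b2⊕b3⊕b6⊕b7⊕b10⊕b11⊕b14⊕b15⊕b18⊕b19⊕b22⊕b23⊕b26⊕b27⊕b30⊕b31 = 0⊕0⊕1⊕1⊕0⊕0⊕1⊕1⊕0⊕0⊕0⊕0⊕0⊕1⊕1⊕1 = 1
s4: b4⊕b5⊕b6⊕b7⊕b12⊕b13⊕b14⊕b15⊕b20⊕b21⊕b22⊕b23⊕b28⊕b29⊕b30⊕b31 = 0⊕0⊕1⊕1⊕1⊕0⊕1⊕1⊕0⊕1⊕0⊕0⊕0⊕0⊕1⊕1 = 0
s8: b8⊕b9⊕b10⊕b11⊕b12⊕b13⊕b14⊕b15⊕b24⊕b25⊕b26⊕b27⊕b28⊕b29⊕b30⊕b31 = 1⊕1⊕0⊕0⊕1⊕0⊕1⊕1⊕1⊕1⊕0⊕1⊕0⊕0⊕1⊕1 = 0
s16: b16⊕b17⊕b18⊕b19⊕b20⊕b21⊕b22⊕b23⊕b24⊕b25⊕b26⊕b27⊕b28⊕b29⊕b30⊕b31 = 1⊕1⊕0⊕0⊕0⊕1⊕0⊕0⊕1⊕1⊕0⊕1⊕0⊕0⊕1⊕1 = 0
Syndrome (s16...s1) = 00010 → position 2.

00010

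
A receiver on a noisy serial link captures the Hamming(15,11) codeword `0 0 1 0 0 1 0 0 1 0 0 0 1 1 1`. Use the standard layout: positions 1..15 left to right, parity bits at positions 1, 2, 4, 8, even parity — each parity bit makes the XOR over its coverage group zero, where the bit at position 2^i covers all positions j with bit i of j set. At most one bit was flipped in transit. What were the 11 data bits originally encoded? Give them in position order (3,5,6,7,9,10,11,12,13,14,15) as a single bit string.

s1: b1⊕b3⊕b5⊕b7⊕b9⊕b11⊕b13⊕b15 = 0⊕1⊕0⊕0⊕1⊕0⊕1⊕1 = 0
s2: b2⊕b3⊕b6⊕b7⊕b10⊕b11⊕b14⊕b15 = 0⊕1⊕1⊕0⊕0⊕0⊕1⊕1 = 0
s4: b4⊕b5⊕b6⊕b7⊕b12⊕b13⊕b14⊕b15 = 0⊕0⊕1⊕0⊕0⊕1⊕1⊕1 = 0
s8: b8⊕b9⊕b10⊕b11⊕b12⊕b13⊕b14⊕b15 = 0⊕1⊕0⊕0⊕0⊕1⊕1⊕1 = 0
Syndrome (s8...s1) = 0000 → position 0 (no error).
No correction needed.
Data bits at positions 3,5,6,7,9,10,11,12,13,14,15: 10101000111

10101000111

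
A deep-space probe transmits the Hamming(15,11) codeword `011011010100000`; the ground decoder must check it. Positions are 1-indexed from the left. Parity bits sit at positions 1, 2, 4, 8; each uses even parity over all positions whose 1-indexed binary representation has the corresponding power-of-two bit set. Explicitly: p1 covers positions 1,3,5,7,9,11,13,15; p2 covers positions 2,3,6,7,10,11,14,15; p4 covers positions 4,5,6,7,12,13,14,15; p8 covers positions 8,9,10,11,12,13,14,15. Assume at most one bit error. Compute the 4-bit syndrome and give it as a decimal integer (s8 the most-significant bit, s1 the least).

s1: b1⊕b3⊕b5⊕b7⊕b9⊕b11⊕b13⊕b15 = 0⊕1⊕1⊕0⊕0⊕0⊕0⊕0 = 0
s2: b2⊕b3⊕b6⊕b7⊕b10⊕b11⊕b14⊕b15 = 1⊕1⊕1⊕0⊕1⊕0⊕0⊕0 = 0
s4: b4⊕b5⊕b6⊕b7⊕b12⊕b13⊕b14⊕b15 = 0⊕1⊕1⊕0⊕0⊕0⊕0⊕0 = 0
s8: b8⊕b9⊕b10⊕b11⊕b12⊕b13⊕b14⊕b15 = 1⊕0⊕1⊕0⊕0⊕0⊕0⊕0 = 0
Syndrome (s8...s1) = 0000 → position 0 (no error).

0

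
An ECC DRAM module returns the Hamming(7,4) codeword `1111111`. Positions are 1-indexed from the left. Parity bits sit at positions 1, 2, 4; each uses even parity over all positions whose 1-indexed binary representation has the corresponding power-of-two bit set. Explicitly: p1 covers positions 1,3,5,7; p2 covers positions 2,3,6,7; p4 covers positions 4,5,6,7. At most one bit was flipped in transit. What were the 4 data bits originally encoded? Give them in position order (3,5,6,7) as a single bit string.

1111

s1: b1⊕b3⊕b5⊕b7 = 1⊕1⊕1⊕1 = 0
s2: b2⊕b3⊕b6⊕b7 = 1⊕1⊕1⊕1 = 0
s4: b4⊕b5⊕b6⊕b7 = 1⊕1⊕1⊕1 = 0
Syndrome (s4...s1) = 000 → position 0 (no error).
No correction needed.
Data bits at positions 3,5,6,7: 1111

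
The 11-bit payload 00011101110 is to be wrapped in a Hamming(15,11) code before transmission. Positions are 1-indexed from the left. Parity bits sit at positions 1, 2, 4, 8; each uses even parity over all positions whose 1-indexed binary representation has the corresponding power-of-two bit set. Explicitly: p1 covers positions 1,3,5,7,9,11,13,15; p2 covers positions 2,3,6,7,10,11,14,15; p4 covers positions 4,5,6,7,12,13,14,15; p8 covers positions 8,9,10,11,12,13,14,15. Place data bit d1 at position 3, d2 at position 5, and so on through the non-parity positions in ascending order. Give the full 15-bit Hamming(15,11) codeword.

Place data bits at non-power-of-two positions: b3=0, b5=0, b6=0, b7=1, b9=1, b10=1, b11=0, b12=1, b13=1, b14=1, b15=0.
p1 = XOR of data positions {3,5,7,9,11,13,15} = 0⊕0⊕1⊕1⊕0⊕1⊕0 = 1
p2 = XOR of data positions {3,6,7,10,11,14,15} = 0⊕0⊕1⊕1⊕0⊕1⊕0 = 1
p4 = XOR of data positions {5,6,7,12,13,14,15} = 0⊕0⊕1⊕1⊕1⊕1⊕0 = 0
p8 = XOR of data positions {9,10,11,12,13,14,15} = 1⊕1⊕0⊕1⊕1⊕1⊕0 = 1
Codeword b1..b15 = 110000111101110

110000111101110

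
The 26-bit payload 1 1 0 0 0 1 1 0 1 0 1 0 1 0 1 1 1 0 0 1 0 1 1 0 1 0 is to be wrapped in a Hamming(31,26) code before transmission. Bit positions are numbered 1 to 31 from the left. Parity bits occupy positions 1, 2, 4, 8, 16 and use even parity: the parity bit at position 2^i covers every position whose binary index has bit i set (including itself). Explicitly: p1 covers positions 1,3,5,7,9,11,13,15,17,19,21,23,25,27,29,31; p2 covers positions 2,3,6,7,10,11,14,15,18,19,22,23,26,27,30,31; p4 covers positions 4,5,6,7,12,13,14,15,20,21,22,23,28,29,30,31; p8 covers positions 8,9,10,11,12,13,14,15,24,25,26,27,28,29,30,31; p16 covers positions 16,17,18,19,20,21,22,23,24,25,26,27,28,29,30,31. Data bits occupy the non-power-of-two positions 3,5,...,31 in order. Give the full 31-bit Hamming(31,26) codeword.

0010100001101010010111001011010

Place data bits at non-power-of-two positions: b3=1, b5=1, b6=0, b7=0, b9=0, b10=1, b11=1, b12=0, b13=1, b14=0, b15=1, b17=0, b18=1, b19=0, b20=1, b21=1, b22=1, b23=0, b24=0, b25=1, b26=0, b27=1, b28=1, b29=0, b30=1, b31=0.
p1 = XOR of data positions {3,5,7,9,11,13,15,17,19,21,23,25,27,29,31} = 1⊕1⊕0⊕0⊕1⊕1⊕1⊕0⊕0⊕1⊕0⊕1⊕1⊕0⊕0 = 0
p2 = XOR of data positions {3,6,7,10,11,14,15,18,19,22,23,26,27,30,31} = 1⊕0⊕0⊕1⊕1⊕0⊕1⊕1⊕0⊕1⊕0⊕0⊕1⊕1⊕0 = 0
p4 = XOR of data positions {5,6,7,12,13,14,15,20,21,22,23,28,29,30,31} = 1⊕0⊕0⊕0⊕1⊕0⊕1⊕1⊕1⊕1⊕0⊕1⊕0⊕1⊕0 = 0
p8 = XOR of data positions {9,10,11,12,13,14,15,24,25,26,27,28,29,30,31} = 0⊕1⊕1⊕0⊕1⊕0⊕1⊕0⊕1⊕0⊕1⊕1⊕0⊕1⊕0 = 0
p16 = XOR of data positions {17,18,19,20,21,22,23,24,25,26,27,28,29,30,31} = 0⊕1⊕0⊕1⊕1⊕1⊕0⊕0⊕1⊕0⊕1⊕1⊕0⊕1⊕0 = 0
Codeword b1..b31 = 0010100001101010010111001011010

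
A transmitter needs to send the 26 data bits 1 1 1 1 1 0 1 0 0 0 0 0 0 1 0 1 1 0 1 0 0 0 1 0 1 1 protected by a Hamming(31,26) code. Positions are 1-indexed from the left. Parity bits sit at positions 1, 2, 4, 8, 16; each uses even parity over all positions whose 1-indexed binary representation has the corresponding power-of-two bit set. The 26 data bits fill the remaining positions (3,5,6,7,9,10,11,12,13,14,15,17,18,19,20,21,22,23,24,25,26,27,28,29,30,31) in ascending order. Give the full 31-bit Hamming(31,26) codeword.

Place data bits at non-power-of-two positions: b3=1, b5=1, b6=1, b7=1, b9=1, b10=0, b11=1, b12=0, b13=0, b14=0, b15=0, b17=0, b18=0, b19=1, b20=0, b21=1, b22=1, b23=0, b24=1, b25=0, b26=0, b27=0, b28=1, b29=0, b30=1, b31=1.
p1 = XOR of data positions {3,5,7,9,11,13,15,17,19,21,23,25,27,29,31} = 1⊕1⊕1⊕1⊕1⊕0⊕0⊕0⊕1⊕1⊕0⊕0⊕0⊕0⊕1 = 0
p2 = XOR of data positions {3,6,7,10,11,14,15,18,19,22,23,26,27,30,31} = 1⊕1⊕1⊕0⊕1⊕0⊕0⊕0⊕1⊕1⊕0⊕0⊕0⊕1⊕1 = 0
p4 = XOR of data positions {5,6,7,12,13,14,15,20,21,22,23,28,29,30,31} = 1⊕1⊕1⊕0⊕0⊕0⊕0⊕0⊕1⊕1⊕0⊕1⊕0⊕1⊕1 = 0
p8 = XOR of data positions {9,10,11,12,13,14,15,24,25,26,27,28,29,30,31} = 1⊕0⊕1⊕0⊕0⊕0⊕0⊕1⊕0⊕0⊕0⊕1⊕0⊕1⊕1 = 0
p16 = XOR of data positions {17,18,19,20,21,22,23,24,25,26,27,28,29,30,31} = 0⊕0⊕1⊕0⊕1⊕1⊕0⊕1⊕0⊕0⊕0⊕1⊕0⊕1⊕1 = 1
Codeword b1..b31 = 0010111010100001001011010001011

0010111010100001001011010001011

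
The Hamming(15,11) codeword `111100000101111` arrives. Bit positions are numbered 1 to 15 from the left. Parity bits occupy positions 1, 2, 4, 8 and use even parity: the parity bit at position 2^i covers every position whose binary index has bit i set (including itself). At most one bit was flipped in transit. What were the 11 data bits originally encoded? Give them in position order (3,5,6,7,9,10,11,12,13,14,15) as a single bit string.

s1: b1⊕b3⊕b5⊕b7⊕b9⊕b11⊕b13⊕b15 = 1⊕1⊕0⊕0⊕0⊕0⊕1⊕1 = 0
s2: b2⊕b3⊕b6⊕b7⊕b10⊕b11⊕b14⊕b15 = 1⊕1⊕0⊕0⊕1⊕0⊕1⊕1 = 1
s4: b4⊕b5⊕b6⊕b7⊕b12⊕b13⊕b14⊕b15 = 1⊕0⊕0⊕0⊕1⊕1⊕1⊕1 = 1
s8: b8⊕b9⊕b10⊕b11⊕b12⊕b13⊕b14⊕b15 = 0⊕0⊕1⊕0⊕1⊕1⊕1⊕1 = 1
Syndrome (s8...s1) = 1110 → position 14.
Flip bit 14: corrected codeword = 111100000101101
Data bits at positions 3,5,6,7,9,10,11,12,13,14,15: 10000101101

10000101101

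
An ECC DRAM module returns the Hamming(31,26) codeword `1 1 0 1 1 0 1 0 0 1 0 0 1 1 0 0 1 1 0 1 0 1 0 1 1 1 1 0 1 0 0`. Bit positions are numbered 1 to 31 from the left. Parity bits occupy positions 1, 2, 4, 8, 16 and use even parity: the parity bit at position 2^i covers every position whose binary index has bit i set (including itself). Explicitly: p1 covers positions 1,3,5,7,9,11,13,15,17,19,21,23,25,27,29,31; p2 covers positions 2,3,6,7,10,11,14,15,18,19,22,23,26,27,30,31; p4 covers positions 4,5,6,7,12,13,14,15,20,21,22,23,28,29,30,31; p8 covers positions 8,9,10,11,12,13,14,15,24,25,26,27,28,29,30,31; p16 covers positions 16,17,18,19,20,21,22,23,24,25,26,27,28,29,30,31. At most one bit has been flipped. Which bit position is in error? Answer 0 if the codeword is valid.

16

s1: b1⊕b3⊕b5⊕b7⊕b9⊕b11⊕b13⊕b15⊕b17⊕b19⊕b21⊕b23⊕b25⊕b27⊕b29⊕b31 = 1⊕0⊕1⊕1⊕0⊕0⊕1⊕0⊕1⊕0⊕0⊕0⊕1⊕1⊕1⊕0 = 0
s2: b2⊕b3⊕b6⊕b7⊕b10⊕b11⊕b14⊕b15⊕b18⊕b19⊕b22⊕b23⊕b26⊕b27⊕b30⊕b31 = 1⊕0⊕0⊕1⊕1⊕0⊕1⊕0⊕1⊕0⊕1⊕0⊕1⊕1⊕0⊕0 = 0
s4: b4⊕b5⊕b6⊕b7⊕b12⊕b13⊕b14⊕b15⊕b20⊕b21⊕b22⊕b23⊕b28⊕b29⊕b30⊕b31 = 1⊕1⊕0⊕1⊕0⊕1⊕1⊕0⊕1⊕0⊕1⊕0⊕0⊕1⊕0⊕0 = 0
s8: b8⊕b9⊕b10⊕b11⊕b12⊕b13⊕b14⊕b15⊕b24⊕b25⊕b26⊕b27⊕b28⊕b29⊕b30⊕b31 = 0⊕0⊕1⊕0⊕0⊕1⊕1⊕0⊕1⊕1⊕1⊕1⊕0⊕1⊕0⊕0 = 0
s16: b16⊕b17⊕b18⊕b19⊕b20⊕b21⊕b22⊕b23⊕b24⊕b25⊕b26⊕b27⊕b28⊕b29⊕b30⊕b31 = 0⊕1⊕1⊕0⊕1⊕0⊕1⊕0⊕1⊕1⊕1⊕1⊕0⊕1⊕0⊕0 = 1
Syndrome (s16...s1) = 10000 → position 16.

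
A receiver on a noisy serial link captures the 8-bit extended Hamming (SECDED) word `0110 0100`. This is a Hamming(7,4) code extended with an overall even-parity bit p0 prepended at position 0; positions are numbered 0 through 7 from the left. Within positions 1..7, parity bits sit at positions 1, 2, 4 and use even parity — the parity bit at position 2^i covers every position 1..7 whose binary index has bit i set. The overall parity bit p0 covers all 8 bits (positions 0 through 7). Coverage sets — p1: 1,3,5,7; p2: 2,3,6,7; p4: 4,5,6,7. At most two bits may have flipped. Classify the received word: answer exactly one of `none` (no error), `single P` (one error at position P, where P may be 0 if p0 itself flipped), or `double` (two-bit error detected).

single 6

s1: b1⊕b3⊕b5⊕b7 = 1⊕0⊕1⊕0 = 0
s2: b2⊕b3⊕b6⊕b7 = 1⊕0⊕0⊕0 = 1
s4: b4⊕b5⊕b6⊕b7 = 0⊕1⊕0⊕0 = 1
Syndrome (s4...s1) = 110 → position 6.
Overall parity (XOR of all 8 bits, including p0): 0⊕1⊕1⊕0⊕0⊕1⊕0⊕0 = 1
Overall=1, syndrome position=6 → single-bit error at position 6.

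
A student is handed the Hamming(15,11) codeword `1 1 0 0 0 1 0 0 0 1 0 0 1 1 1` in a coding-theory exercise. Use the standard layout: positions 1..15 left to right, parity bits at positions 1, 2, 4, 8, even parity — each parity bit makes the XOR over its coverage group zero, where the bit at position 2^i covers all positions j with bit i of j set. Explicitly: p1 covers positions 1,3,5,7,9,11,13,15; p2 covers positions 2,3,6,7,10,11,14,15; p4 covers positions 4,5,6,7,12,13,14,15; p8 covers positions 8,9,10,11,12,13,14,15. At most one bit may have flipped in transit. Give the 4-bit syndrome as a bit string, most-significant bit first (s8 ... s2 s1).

s1: b1⊕b3⊕b5⊕b7⊕b9⊕b11⊕b13⊕b15 = 1⊕0⊕0⊕0⊕0⊕0⊕1⊕1 = 1
s2: b2⊕b3⊕b6⊕b7⊕b10⊕b11⊕b14⊕b15 = 1⊕0⊕1⊕0⊕1⊕0⊕1⊕1 = 1
s4: b4⊕b5⊕b6⊕b7⊕b12⊕b13⊕b14⊕b15 = 0⊕0⊕1⊕0⊕0⊕1⊕1⊕1 = 0
s8: b8⊕b9⊕b10⊕b11⊕b12⊕b13⊕b14⊕b15 = 0⊕0⊕1⊕0⊕0⊕1⊕1⊕1 = 0
Syndrome (s8...s1) = 0011 → position 3.

0011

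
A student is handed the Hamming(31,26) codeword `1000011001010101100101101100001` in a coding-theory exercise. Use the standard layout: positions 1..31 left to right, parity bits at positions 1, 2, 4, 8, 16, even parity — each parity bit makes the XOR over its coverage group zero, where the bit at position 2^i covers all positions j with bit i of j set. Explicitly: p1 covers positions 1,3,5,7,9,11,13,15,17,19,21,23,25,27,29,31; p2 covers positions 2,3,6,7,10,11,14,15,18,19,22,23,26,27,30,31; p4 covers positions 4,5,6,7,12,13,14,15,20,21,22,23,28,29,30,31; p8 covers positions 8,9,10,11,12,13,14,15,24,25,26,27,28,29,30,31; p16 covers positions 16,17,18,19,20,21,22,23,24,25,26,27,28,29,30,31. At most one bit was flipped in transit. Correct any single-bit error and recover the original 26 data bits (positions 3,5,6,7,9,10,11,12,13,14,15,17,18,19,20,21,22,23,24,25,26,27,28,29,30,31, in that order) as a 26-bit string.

s1: b1⊕b3⊕b5⊕b7⊕b9⊕b11⊕b13⊕b15⊕b17⊕b19⊕b21⊕b23⊕b25⊕b27⊕b29⊕b31 = 1⊕0⊕0⊕1⊕0⊕0⊕0⊕0⊕1⊕0⊕0⊕1⊕1⊕0⊕0⊕1 = 0
s2: b2⊕b3⊕b6⊕b7⊕b10⊕b11⊕b14⊕b15⊕b18⊕b19⊕b22⊕b23⊕b26⊕b27⊕b30⊕b31 = 0⊕0⊕1⊕1⊕1⊕0⊕1⊕0⊕0⊕0⊕1⊕1⊕1⊕0⊕0⊕1 = 0
s4: b4⊕b5⊕b6⊕b7⊕b12⊕b13⊕b14⊕b15⊕b20⊕b21⊕b22⊕b23⊕b28⊕b29⊕b30⊕b31 = 0⊕0⊕1⊕1⊕1⊕0⊕1⊕0⊕1⊕0⊕1⊕1⊕0⊕0⊕0⊕1 = 0
s8: b8⊕b9⊕b10⊕b11⊕b12⊕b13⊕b14⊕b15⊕b24⊕b25⊕b26⊕b27⊕b28⊕b29⊕b30⊕b31 = 0⊕0⊕1⊕0⊕1⊕0⊕1⊕0⊕0⊕1⊕1⊕0⊕0⊕0⊕0⊕1 = 0
s16: b16⊕b17⊕b18⊕b19⊕b20⊕b21⊕b22⊕b23⊕b24⊕b25⊕b26⊕b27⊕b28⊕b29⊕b30⊕b31 = 1⊕1⊕0⊕0⊕1⊕0⊕1⊕1⊕0⊕1⊕1⊕0⊕0⊕0⊕0⊕1 = 0
Syndrome (s16...s1) = 00000 → position 0 (no error).
No correction needed.
Data bits at positions 3,5,6,7,9,10,11,12,13,14,15,17,18,19,20,21,22,23,24,25,26,27,28,29,30,31: 00110101010100101101100001

00110101010100101101100001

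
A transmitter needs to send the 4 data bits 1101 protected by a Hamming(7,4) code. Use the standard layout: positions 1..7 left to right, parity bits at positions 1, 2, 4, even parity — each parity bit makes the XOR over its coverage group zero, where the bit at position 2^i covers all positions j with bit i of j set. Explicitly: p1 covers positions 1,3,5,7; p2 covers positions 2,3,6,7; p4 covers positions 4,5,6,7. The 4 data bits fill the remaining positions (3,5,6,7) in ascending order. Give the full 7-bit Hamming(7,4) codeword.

1010101

Place data bits at non-power-of-two positions: b3=1, b5=1, b6=0, b7=1.
p1 = XOR of data positions {3,5,7} = 1⊕1⊕1 = 1
p2 = XOR of data positions {3,6,7} = 1⊕0⊕1 = 0
p4 = XOR of data positions {5,6,7} = 1⊕0⊕1 = 0
Codeword b1..b7 = 1010101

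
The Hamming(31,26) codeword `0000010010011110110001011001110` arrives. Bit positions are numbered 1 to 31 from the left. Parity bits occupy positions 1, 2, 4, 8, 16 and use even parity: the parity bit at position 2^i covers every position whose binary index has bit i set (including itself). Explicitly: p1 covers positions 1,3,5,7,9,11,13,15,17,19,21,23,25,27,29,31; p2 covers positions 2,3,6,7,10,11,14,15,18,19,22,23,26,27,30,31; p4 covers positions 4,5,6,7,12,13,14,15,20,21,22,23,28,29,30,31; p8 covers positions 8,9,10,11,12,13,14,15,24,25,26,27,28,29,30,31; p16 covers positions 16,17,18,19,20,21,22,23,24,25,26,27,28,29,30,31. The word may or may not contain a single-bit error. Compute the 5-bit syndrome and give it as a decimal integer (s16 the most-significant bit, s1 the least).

s1: b1⊕b3⊕b5⊕b7⊕b9⊕b11⊕b13⊕b15⊕b17⊕b19⊕b21⊕b23⊕b25⊕b27⊕b29⊕b31 = 0⊕0⊕0⊕0⊕1⊕0⊕1⊕1⊕1⊕0⊕0⊕0⊕1⊕0⊕1⊕0 = 0
s2: b2⊕b3⊕b6⊕b7⊕b10⊕b11⊕b14⊕b15⊕b18⊕b19⊕b22⊕b23⊕b26⊕b27⊕b30⊕b31 = 0⊕0⊕1⊕0⊕0⊕0⊕1⊕1⊕1⊕0⊕1⊕0⊕0⊕0⊕1⊕0 = 0
s4: b4⊕b5⊕b6⊕b7⊕b12⊕b13⊕b14⊕b15⊕b20⊕b21⊕b22⊕b23⊕b28⊕b29⊕b30⊕b31 = 0⊕0⊕1⊕0⊕1⊕1⊕1⊕1⊕0⊕0⊕1⊕0⊕1⊕1⊕1⊕0 = 1
s8: b8⊕b9⊕b10⊕b11⊕b12⊕b13⊕b14⊕b15⊕b24⊕b25⊕b26⊕b27⊕b28⊕b29⊕b30⊕b31 = 0⊕1⊕0⊕0⊕1⊕1⊕1⊕1⊕1⊕1⊕0⊕0⊕1⊕1⊕1⊕0 = 0
s16: b16⊕b17⊕b18⊕b19⊕b20⊕b21⊕b22⊕b23⊕b24⊕b25⊕b26⊕b27⊕b28⊕b29⊕b30⊕b31 = 0⊕1⊕1⊕0⊕0⊕0⊕1⊕0⊕1⊕1⊕0⊕0⊕1⊕1⊕1⊕0 = 0
Syndrome (s16...s1) = 00100 → position 4.

4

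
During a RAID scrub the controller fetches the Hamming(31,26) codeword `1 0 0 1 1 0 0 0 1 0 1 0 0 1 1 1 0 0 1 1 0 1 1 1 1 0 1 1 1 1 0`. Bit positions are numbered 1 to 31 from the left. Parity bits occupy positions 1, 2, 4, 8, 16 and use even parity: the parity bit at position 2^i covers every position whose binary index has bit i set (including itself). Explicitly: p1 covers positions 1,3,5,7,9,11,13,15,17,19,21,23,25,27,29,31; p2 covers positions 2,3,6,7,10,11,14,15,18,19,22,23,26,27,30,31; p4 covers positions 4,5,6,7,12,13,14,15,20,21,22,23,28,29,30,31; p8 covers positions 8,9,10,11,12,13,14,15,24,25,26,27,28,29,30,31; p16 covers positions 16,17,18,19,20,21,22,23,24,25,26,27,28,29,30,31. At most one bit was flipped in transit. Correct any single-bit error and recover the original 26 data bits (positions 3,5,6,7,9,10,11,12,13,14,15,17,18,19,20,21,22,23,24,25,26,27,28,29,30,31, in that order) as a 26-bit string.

s1: b1⊕b3⊕b5⊕b7⊕b9⊕b11⊕b13⊕b15⊕b17⊕b19⊕b21⊕b23⊕b25⊕b27⊕b29⊕b31 = 1⊕0⊕1⊕0⊕1⊕1⊕0⊕1⊕0⊕1⊕0⊕1⊕1⊕1⊕1⊕0 = 0
s2: b2⊕b3⊕b6⊕b7⊕b10⊕b11⊕b14⊕b15⊕b18⊕b19⊕b22⊕b23⊕b26⊕b27⊕b30⊕b31 = 0⊕0⊕0⊕0⊕0⊕1⊕1⊕1⊕0⊕1⊕1⊕1⊕0⊕1⊕1⊕0 = 0
s4: b4⊕b5⊕b6⊕b7⊕b12⊕b13⊕b14⊕b15⊕b20⊕b21⊕b22⊕b23⊕b28⊕b29⊕b30⊕b31 = 1⊕1⊕0⊕0⊕0⊕0⊕1⊕1⊕1⊕0⊕1⊕1⊕1⊕1⊕1⊕0 = 0
s8: b8⊕b9⊕b10⊕b11⊕b12⊕b13⊕b14⊕b15⊕b24⊕b25⊕b26⊕b27⊕b28⊕b29⊕b30⊕b31 = 0⊕1⊕0⊕1⊕0⊕0⊕1⊕1⊕1⊕1⊕0⊕1⊕1⊕1⊕1⊕0 = 0
s16: b16⊕b17⊕b18⊕b19⊕b20⊕b21⊕b22⊕b23⊕b24⊕b25⊕b26⊕b27⊕b28⊕b29⊕b30⊕b31 = 1⊕0⊕0⊕1⊕1⊕0⊕1⊕1⊕1⊕1⊕0⊕1⊕1⊕1⊕1⊕0 = 1
Syndrome (s16...s1) = 10000 → position 16.
Flip bit 16: corrected codeword = 1001100010100110001101111011110
Data bits at positions 3,5,6,7,9,10,11,12,13,14,15,17,18,19,20,21,22,23,24,25,26,27,28,29,30,31: 01001010011001101111011110

01001010011001101111011110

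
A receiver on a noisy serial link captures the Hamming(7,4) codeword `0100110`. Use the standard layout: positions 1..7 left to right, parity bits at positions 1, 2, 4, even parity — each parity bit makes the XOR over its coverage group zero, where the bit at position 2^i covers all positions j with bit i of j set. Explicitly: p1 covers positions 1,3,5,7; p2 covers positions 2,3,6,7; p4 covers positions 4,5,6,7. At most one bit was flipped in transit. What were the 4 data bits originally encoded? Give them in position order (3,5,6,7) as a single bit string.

0110

s1: b1⊕b3⊕b5⊕b7 = 0⊕0⊕1⊕0 = 1
s2: b2⊕b3⊕b6⊕b7 = 1⊕0⊕1⊕0 = 0
s4: b4⊕b5⊕b6⊕b7 = 0⊕1⊕1⊕0 = 0
Syndrome (s4...s1) = 001 → position 1.
Flip bit 1: corrected codeword = 1100110
Data bits at positions 3,5,6,7: 0110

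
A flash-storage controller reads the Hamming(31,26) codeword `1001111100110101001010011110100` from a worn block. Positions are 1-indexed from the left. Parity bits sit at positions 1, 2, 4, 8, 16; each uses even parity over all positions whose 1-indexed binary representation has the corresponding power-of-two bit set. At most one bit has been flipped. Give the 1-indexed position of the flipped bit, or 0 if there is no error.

s1: b1⊕b3⊕b5⊕b7⊕b9⊕b11⊕b13⊕b15⊕b17⊕b19⊕b21⊕b23⊕b25⊕b27⊕b29⊕b31 = 1⊕0⊕1⊕1⊕0⊕1⊕0⊕0⊕0⊕1⊕1⊕0⊕1⊕1⊕1⊕0 = 1
s2: b2⊕b3⊕b6⊕b7⊕b10⊕b11⊕b14⊕b15⊕b18⊕b19⊕b22⊕b23⊕b26⊕b27⊕b30⊕b31 = 0⊕0⊕1⊕1⊕0⊕1⊕1⊕0⊕0⊕1⊕0⊕0⊕1⊕1⊕0⊕0 = 1
s4: b4⊕b5⊕b6⊕b7⊕b12⊕b13⊕b14⊕b15⊕b20⊕b21⊕b22⊕b23⊕b28⊕b29⊕b30⊕b31 = 1⊕1⊕1⊕1⊕1⊕0⊕1⊕0⊕0⊕1⊕0⊕0⊕0⊕1⊕0⊕0 = 0
s8: b8⊕b9⊕b10⊕b11⊕b12⊕b13⊕b14⊕b15⊕b24⊕b25⊕b26⊕b27⊕b28⊕b29⊕b30⊕b31 = 1⊕0⊕0⊕1⊕1⊕0⊕1⊕0⊕1⊕1⊕1⊕1⊕0⊕1⊕0⊕0 = 1
s16: b16⊕b17⊕b18⊕b19⊕b20⊕b21⊕b22⊕b23⊕b24⊕b25⊕b26⊕b27⊕b28⊕b29⊕b30⊕b31 = 1⊕0⊕0⊕1⊕0⊕1⊕0⊕0⊕1⊕1⊕1⊕1⊕0⊕1⊕0⊕0 = 0
Syndrome (s16...s1) = 01011 → position 11.

11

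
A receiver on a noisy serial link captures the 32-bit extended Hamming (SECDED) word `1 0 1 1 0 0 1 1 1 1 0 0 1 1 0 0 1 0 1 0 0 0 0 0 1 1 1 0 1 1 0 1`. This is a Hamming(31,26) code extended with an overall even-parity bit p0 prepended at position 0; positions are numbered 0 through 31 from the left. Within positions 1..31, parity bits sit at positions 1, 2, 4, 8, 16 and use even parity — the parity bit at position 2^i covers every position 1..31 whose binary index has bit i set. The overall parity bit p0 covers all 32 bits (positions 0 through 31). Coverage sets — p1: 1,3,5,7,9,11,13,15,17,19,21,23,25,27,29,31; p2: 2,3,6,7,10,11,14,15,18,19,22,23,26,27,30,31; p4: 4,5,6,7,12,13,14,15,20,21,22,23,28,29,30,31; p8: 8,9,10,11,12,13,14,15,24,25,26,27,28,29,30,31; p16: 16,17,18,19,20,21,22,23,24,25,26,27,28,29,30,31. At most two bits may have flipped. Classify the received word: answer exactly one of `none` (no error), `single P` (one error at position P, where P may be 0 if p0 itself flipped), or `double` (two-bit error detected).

single 7

s1: b1⊕b3⊕b5⊕b7⊕b9⊕b11⊕b13⊕b15⊕b17⊕b19⊕b21⊕b23⊕b25⊕b27⊕b29⊕b31 = 0⊕1⊕0⊕1⊕1⊕0⊕1⊕0⊕0⊕0⊕0⊕0⊕1⊕0⊕1⊕1 = 1
s2: b2⊕b3⊕b6⊕b7⊕b10⊕b11⊕b14⊕b15⊕b18⊕b19⊕b22⊕b23⊕b26⊕b27⊕b30⊕b31 = 1⊕1⊕1⊕1⊕0⊕0⊕0⊕0⊕1⊕0⊕0⊕0⊕1⊕0⊕0⊕1 = 1
s4: b4⊕b5⊕b6⊕b7⊕b12⊕b13⊕b14⊕b15⊕b20⊕b21⊕b22⊕b23⊕b28⊕b29⊕b30⊕b31 = 0⊕0⊕1⊕1⊕1⊕1⊕0⊕0⊕0⊕0⊕0⊕0⊕1⊕1⊕0⊕1 = 1
s8: b8⊕b9⊕b10⊕b11⊕b12⊕b13⊕b14⊕b15⊕b24⊕b25⊕b26⊕b27⊕b28⊕b29⊕b30⊕b31 = 1⊕1⊕0⊕0⊕1⊕1⊕0⊕0⊕1⊕1⊕1⊕0⊕1⊕1⊕0⊕1 = 0
s16: b16⊕b17⊕b18⊕b19⊕b20⊕b21⊕b22⊕b23⊕b24⊕b25⊕b26⊕b27⊕b28⊕b29⊕b30⊕b31 = 1⊕0⊕1⊕0⊕0⊕0⊕0⊕0⊕1⊕1⊕1⊕0⊕1⊕1⊕0⊕1 = 0
Syndrome (s16...s1) = 00111 → position 7.
Overall parity (XOR of all 32 bits, including p0): 1⊕0⊕1⊕1⊕0⊕0⊕1⊕1⊕1⊕1⊕0⊕0⊕1⊕1⊕0⊕0⊕1⊕0⊕1⊕0⊕0⊕0⊕0⊕0⊕1⊕1⊕1⊕0⊕1⊕1⊕0⊕1 = 1
Overall=1, syndrome position=7 → single-bit error at position 7.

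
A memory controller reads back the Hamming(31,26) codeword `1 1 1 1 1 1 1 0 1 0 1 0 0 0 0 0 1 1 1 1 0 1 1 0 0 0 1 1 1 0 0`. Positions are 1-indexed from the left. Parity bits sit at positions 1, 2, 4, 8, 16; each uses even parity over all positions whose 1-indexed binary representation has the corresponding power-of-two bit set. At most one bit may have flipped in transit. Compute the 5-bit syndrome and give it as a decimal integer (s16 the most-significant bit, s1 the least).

29

s1: b1⊕b3⊕b5⊕b7⊕b9⊕b11⊕b13⊕b15⊕b17⊕b19⊕b21⊕b23⊕b25⊕b27⊕b29⊕b31 = 1⊕1⊕1⊕1⊕1⊕1⊕0⊕0⊕1⊕1⊕0⊕1⊕0⊕1⊕1⊕0 = 1
s2: b2⊕b3⊕b6⊕b7⊕b10⊕b11⊕b14⊕b15⊕b18⊕b19⊕b22⊕b23⊕b26⊕b27⊕b30⊕b31 = 1⊕1⊕1⊕1⊕0⊕1⊕0⊕0⊕1⊕1⊕1⊕1⊕0⊕1⊕0⊕0 = 0
s4: b4⊕b5⊕b6⊕b7⊕b12⊕b13⊕b14⊕b15⊕b20⊕b21⊕b22⊕b23⊕b28⊕b29⊕b30⊕b31 = 1⊕1⊕1⊕1⊕0⊕0⊕0⊕0⊕1⊕0⊕1⊕1⊕1⊕1⊕0⊕0 = 1
s8: b8⊕b9⊕b10⊕b11⊕b12⊕b13⊕b14⊕b15⊕b24⊕b25⊕b26⊕b27⊕b28⊕b29⊕b30⊕b31 = 0⊕1⊕0⊕1⊕0⊕0⊕0⊕0⊕0⊕0⊕0⊕1⊕1⊕1⊕0⊕0 = 1
s16: b16⊕b17⊕b18⊕b19⊕b20⊕b21⊕b22⊕b23⊕b24⊕b25⊕b26⊕b27⊕b28⊕b29⊕b30⊕b31 = 0⊕1⊕1⊕1⊕1⊕0⊕1⊕1⊕0⊕0⊕0⊕1⊕1⊕1⊕0⊕0 = 1
Syndrome (s16...s1) = 11101 → position 29.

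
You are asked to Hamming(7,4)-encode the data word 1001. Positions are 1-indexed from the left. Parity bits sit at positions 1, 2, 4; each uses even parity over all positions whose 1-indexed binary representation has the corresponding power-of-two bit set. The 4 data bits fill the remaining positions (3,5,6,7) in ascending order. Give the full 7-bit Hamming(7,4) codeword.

Place data bits at non-power-of-two positions: b3=1, b5=0, b6=0, b7=1.
p1 = XOR of data positions {3,5,7} = 1⊕0⊕1 = 0
p2 = XOR of data positions {3,6,7} = 1⊕0⊕1 = 0
p4 = XOR of data positions {5,6,7} = 0⊕0⊕1 = 1
Codeword b1..b7 = 0011001

0011001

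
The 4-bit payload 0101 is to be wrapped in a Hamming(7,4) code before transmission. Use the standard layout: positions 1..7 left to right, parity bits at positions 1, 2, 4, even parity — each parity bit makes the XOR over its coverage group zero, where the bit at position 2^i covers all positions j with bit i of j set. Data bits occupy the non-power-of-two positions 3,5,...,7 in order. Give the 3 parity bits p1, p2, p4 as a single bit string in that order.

010

Place data bits at non-power-of-two positions: b3=0, b5=1, b6=0, b7=1.
p1 = XOR of data positions {3,5,7} = 0⊕1⊕1 = 0
p2 = XOR of data positions {3,6,7} = 0⊕0⊕1 = 1
p4 = XOR of data positions {5,6,7} = 1⊕0⊕1 = 0
Parity bits p1,p2,p4 = 010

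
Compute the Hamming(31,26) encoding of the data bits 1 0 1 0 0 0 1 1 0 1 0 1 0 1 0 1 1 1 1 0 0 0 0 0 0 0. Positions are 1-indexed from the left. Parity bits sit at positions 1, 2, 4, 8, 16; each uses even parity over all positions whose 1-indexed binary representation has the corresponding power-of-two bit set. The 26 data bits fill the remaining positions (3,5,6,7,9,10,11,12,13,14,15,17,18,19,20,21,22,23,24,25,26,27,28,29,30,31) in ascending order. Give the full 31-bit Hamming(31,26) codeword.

Place data bits at non-power-of-two positions: b3=1, b5=0, b6=1, b7=0, b9=0, b10=0, b11=1, b12=1, b13=0, b14=1, b15=0, b17=1, b18=0, b19=1, b20=0, b21=1, b22=1, b23=1, b24=1, b25=0, b26=0, b27=0, b28=0, b29=0, b30=0, b31=0.
p1 = XOR of data positions {3,5,7,9,11,13,15,17,19,21,23,25,27,29,31} = 1⊕0⊕0⊕0⊕1⊕0⊕0⊕1⊕1⊕1⊕1⊕0⊕0⊕0⊕0 = 0
p2 = XOR of data positions {3,6,7,10,11,14,15,18,19,22,23,26,27,30,31} = 1⊕1⊕0⊕0⊕1⊕1⊕0⊕0⊕1⊕1⊕1⊕0⊕0⊕0⊕0 = 1
p4 = XOR of data positions {5,6,7,12,13,14,15,20,21,22,23,28,29,30,31} = 0⊕1⊕0⊕1⊕0⊕1⊕0⊕0⊕1⊕1⊕1⊕0⊕0⊕0⊕0 = 0
p8 = XOR of data positions {9,10,11,12,13,14,15,24,25,26,27,28,29,30,31} = 0⊕0⊕1⊕1⊕0⊕1⊕0⊕1⊕0⊕0⊕0⊕0⊕0⊕0⊕0 = 0
p16 = XOR of data positions {17,18,19,20,21,22,23,24,25,26,27,28,29,30,31} = 1⊕0⊕1⊕0⊕1⊕1⊕1⊕1⊕0⊕0⊕0⊕0⊕0⊕0⊕0 = 0
Codeword b1..b31 = 0110010000110100101011110000000

0110010000110100101011110000000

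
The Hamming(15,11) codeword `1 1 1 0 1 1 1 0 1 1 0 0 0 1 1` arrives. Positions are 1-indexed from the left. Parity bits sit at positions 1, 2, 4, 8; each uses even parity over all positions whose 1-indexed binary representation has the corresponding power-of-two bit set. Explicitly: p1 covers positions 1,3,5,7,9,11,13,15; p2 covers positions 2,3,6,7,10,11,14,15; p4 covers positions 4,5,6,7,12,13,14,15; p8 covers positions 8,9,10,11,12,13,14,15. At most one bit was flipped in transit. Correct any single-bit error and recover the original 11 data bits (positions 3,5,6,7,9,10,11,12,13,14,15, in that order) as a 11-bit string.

s1: b1⊕b3⊕b5⊕b7⊕b9⊕b11⊕b13⊕b15 = 1⊕1⊕1⊕1⊕1⊕0⊕0⊕1 = 0
s2: b2⊕b3⊕b6⊕b7⊕b10⊕b11⊕b14⊕b15 = 1⊕1⊕1⊕1⊕1⊕0⊕1⊕1 = 1
s4: b4⊕b5⊕b6⊕b7⊕b12⊕b13⊕b14⊕b15 = 0⊕1⊕1⊕1⊕0⊕0⊕1⊕1 = 1
s8: b8⊕b9⊕b10⊕b11⊕b12⊕b13⊕b14⊕b15 = 0⊕1⊕1⊕0⊕0⊕0⊕1⊕1 = 0
Syndrome (s8...s1) = 0110 → position 6.
Flip bit 6: corrected codeword = 111010101100011
Data bits at positions 3,5,6,7,9,10,11,12,13,14,15: 11011100011

11011100011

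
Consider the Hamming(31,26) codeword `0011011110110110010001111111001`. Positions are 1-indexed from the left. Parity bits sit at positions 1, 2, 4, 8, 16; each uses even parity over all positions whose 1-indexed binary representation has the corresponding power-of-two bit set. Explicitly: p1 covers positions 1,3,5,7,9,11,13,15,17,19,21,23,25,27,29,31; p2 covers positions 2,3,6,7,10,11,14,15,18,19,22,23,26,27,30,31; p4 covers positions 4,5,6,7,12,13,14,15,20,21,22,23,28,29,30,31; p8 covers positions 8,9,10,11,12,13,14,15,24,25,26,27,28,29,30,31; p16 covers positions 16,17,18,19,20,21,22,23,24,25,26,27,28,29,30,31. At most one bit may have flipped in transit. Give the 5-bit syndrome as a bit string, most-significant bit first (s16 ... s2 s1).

s1: b1⊕b3⊕b5⊕b7⊕b9⊕b11⊕b13⊕b15⊕b17⊕b19⊕b21⊕b23⊕b25⊕b27⊕b29⊕b31 = 0⊕1⊕0⊕1⊕1⊕1⊕0⊕1⊕0⊕0⊕0⊕1⊕1⊕1⊕0⊕1 = 1
s2: b2⊕b3⊕b6⊕b7⊕b10⊕b11⊕b14⊕b15⊕b18⊕b19⊕b22⊕b23⊕b26⊕b27⊕b30⊕b31 = 0⊕1⊕1⊕1⊕0⊕1⊕1⊕1⊕1⊕0⊕1⊕1⊕1⊕1⊕0⊕1 = 0
s4: b4⊕b5⊕b6⊕b7⊕b12⊕b13⊕b14⊕b15⊕b20⊕b21⊕b22⊕b23⊕b28⊕b29⊕b30⊕b31 = 1⊕0⊕1⊕1⊕1⊕0⊕1⊕1⊕0⊕0⊕1⊕1⊕1⊕0⊕0⊕1 = 0
s8: b8⊕b9⊕b10⊕b11⊕b12⊕b13⊕b14⊕b15⊕b24⊕b25⊕b26⊕b27⊕b28⊕b29⊕b30⊕b31 = 1⊕1⊕0⊕1⊕1⊕0⊕1⊕1⊕1⊕1⊕1⊕1⊕1⊕0⊕0⊕1 = 0
s16: b16⊕b17⊕b18⊕b19⊕b20⊕b21⊕b22⊕b23⊕b24⊕b25⊕b26⊕b27⊕b28⊕b29⊕b30⊕b31 = 0⊕0⊕1⊕0⊕0⊕0⊕1⊕1⊕1⊕1⊕1⊕1⊕1⊕0⊕0⊕1 = 1
Syndrome (s16...s1) = 10001 → position 17.

10001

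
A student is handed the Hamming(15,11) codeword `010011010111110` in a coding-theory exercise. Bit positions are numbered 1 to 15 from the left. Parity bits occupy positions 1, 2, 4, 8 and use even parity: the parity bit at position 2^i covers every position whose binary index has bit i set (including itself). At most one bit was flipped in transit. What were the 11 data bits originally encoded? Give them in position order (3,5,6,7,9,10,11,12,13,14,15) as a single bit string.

s1: b1⊕b3⊕b5⊕b7⊕b9⊕b11⊕b13⊕b15 = 0⊕0⊕1⊕0⊕0⊕1⊕1⊕0 = 1
s2: b2⊕b3⊕b6⊕b7⊕b10⊕b11⊕b14⊕b15 = 1⊕0⊕1⊕0⊕1⊕1⊕1⊕0 = 1
s4: b4⊕b5⊕b6⊕b7⊕b12⊕b13⊕b14⊕b15 = 0⊕1⊕1⊕0⊕1⊕1⊕1⊕0 = 1
s8: b8⊕b9⊕b10⊕b11⊕b12⊕b13⊕b14⊕b15 = 1⊕0⊕1⊕1⊕1⊕1⊕1⊕0 = 0
Syndrome (s8...s1) = 0111 → position 7.
Flip bit 7: corrected codeword = 010011110111110
Data bits at positions 3,5,6,7,9,10,11,12,13,14,15: 01110111110

01110111110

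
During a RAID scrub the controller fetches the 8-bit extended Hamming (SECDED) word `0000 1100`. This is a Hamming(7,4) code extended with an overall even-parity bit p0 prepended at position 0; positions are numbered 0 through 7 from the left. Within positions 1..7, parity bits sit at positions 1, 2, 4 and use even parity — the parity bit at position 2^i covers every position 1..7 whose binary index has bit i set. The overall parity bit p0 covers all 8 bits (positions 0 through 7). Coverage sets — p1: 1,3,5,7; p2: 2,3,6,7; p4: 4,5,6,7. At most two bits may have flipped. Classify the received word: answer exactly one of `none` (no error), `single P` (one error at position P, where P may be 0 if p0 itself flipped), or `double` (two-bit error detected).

s1: b1⊕b3⊕b5⊕b7 = 0⊕0⊕1⊕0 = 1
s2: b2⊕b3⊕b6⊕b7 = 0⊕0⊕0⊕0 = 0
s4: b4⊕b5⊕b6⊕b7 = 1⊕1⊕0⊕0 = 0
Syndrome (s4...s1) = 001 → position 1.
Overall parity (XOR of all 8 bits, including p0): 0⊕0⊕0⊕0⊕1⊕1⊕0⊕0 = 0
Overall=0, syndrome position=1 → double-bit error detected (uncorrectable).

double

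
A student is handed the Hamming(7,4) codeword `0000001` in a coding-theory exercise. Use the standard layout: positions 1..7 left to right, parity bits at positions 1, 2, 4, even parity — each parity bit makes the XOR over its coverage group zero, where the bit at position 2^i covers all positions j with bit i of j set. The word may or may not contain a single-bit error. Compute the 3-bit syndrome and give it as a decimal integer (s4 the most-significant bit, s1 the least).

7

s1: b1⊕b3⊕b5⊕b7 = 0⊕0⊕0⊕1 = 1
s2: b2⊕b3⊕b6⊕b7 = 0⊕0⊕0⊕1 = 1
s4: b4⊕b5⊕b6⊕b7 = 0⊕0⊕0⊕1 = 1
Syndrome (s4...s1) = 111 → position 7.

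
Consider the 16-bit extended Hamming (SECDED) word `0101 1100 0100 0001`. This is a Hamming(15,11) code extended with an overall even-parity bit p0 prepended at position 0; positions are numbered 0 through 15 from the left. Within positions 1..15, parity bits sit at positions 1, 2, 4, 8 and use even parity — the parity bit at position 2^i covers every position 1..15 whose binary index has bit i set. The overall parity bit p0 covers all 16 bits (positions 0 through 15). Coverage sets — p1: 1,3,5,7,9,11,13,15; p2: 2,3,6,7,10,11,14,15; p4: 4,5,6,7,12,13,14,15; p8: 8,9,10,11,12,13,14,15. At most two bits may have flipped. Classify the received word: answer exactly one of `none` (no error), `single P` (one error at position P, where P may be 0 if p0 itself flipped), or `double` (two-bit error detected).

s1: b1⊕b3⊕b5⊕b7⊕b9⊕b11⊕b13⊕b15 = 1⊕1⊕1⊕0⊕1⊕0⊕0⊕1 = 1
s2: b2⊕b3⊕b6⊕b7⊕b10⊕b11⊕b14⊕b15 = 0⊕1⊕0⊕0⊕0⊕0⊕0⊕1 = 0
s4: b4⊕b5⊕b6⊕b7⊕b12⊕b13⊕b14⊕b15 = 1⊕1⊕0⊕0⊕0⊕0⊕0⊕1 = 1
s8: b8⊕b9⊕b10⊕b11⊕b12⊕b13⊕b14⊕b15 = 0⊕1⊕0⊕0⊕0⊕0⊕0⊕1 = 0
Syndrome (s8...s1) = 0101 → position 5.
Overall parity (XOR of all 16 bits, including p0): 0⊕1⊕0⊕1⊕1⊕1⊕0⊕0⊕0⊕1⊕0⊕0⊕0⊕0⊕0⊕1 = 0
Overall=0, syndrome position=5 → double-bit error detected (uncorrectable).

double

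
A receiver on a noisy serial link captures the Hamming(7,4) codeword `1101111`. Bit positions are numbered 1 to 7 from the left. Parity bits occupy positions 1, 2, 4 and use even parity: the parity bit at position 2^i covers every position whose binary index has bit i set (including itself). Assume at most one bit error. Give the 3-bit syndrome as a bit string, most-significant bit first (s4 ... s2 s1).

011

s1: b1⊕b3⊕b5⊕b7 = 1⊕0⊕1⊕1 = 1
s2: b2⊕b3⊕b6⊕b7 = 1⊕0⊕1⊕1 = 1
s4: b4⊕b5⊕b6⊕b7 = 1⊕1⊕1⊕1 = 0
Syndrome (s4...s1) = 011 → position 3.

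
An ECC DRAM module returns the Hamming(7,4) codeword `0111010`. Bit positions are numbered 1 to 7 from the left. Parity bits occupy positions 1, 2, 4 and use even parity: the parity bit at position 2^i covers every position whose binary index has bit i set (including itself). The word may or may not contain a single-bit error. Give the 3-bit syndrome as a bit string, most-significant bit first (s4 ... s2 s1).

011

s1: b1⊕b3⊕b5⊕b7 = 0⊕1⊕0⊕0 = 1
s2: b2⊕b3⊕b6⊕b7 = 1⊕1⊕1⊕0 = 1
s4: b4⊕b5⊕b6⊕b7 = 1⊕0⊕1⊕0 = 0
Syndrome (s4...s1) = 011 → position 3.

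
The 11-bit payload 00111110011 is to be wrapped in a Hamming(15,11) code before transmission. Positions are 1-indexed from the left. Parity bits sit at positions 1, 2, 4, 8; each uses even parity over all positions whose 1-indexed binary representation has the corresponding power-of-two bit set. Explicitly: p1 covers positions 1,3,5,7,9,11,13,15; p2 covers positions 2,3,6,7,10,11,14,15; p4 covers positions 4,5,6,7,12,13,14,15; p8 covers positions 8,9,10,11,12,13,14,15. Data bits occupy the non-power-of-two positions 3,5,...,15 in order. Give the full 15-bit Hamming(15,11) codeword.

000001111110011

Place data bits at non-power-of-two positions: b3=0, b5=0, b6=1, b7=1, b9=1, b10=1, b11=1, b12=0, b13=0, b14=1, b15=1.
p1 = XOR of data positions {3,5,7,9,11,13,15} = 0⊕0⊕1⊕1⊕1⊕0⊕1 = 0
p2 = XOR of data positions {3,6,7,10,11,14,15} = 0⊕1⊕1⊕1⊕1⊕1⊕1 = 0
p4 = XOR of data positions {5,6,7,12,13,14,15} = 0⊕1⊕1⊕0⊕0⊕1⊕1 = 0
p8 = XOR of data positions {9,10,11,12,13,14,15} = 1⊕1⊕1⊕0⊕0⊕1⊕1 = 1
Codeword b1..b15 = 000001111110011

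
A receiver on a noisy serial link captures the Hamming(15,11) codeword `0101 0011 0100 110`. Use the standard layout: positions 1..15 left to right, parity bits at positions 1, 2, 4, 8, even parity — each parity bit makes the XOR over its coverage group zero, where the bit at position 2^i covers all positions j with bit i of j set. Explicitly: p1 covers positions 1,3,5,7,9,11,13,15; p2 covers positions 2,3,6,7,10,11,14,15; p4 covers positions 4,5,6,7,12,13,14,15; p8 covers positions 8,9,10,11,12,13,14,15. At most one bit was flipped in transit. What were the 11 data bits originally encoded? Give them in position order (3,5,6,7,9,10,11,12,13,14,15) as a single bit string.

00010100110

s1: b1⊕b3⊕b5⊕b7⊕b9⊕b11⊕b13⊕b15 = 0⊕0⊕0⊕1⊕0⊕0⊕1⊕0 = 0
s2: b2⊕b3⊕b6⊕b7⊕b10⊕b11⊕b14⊕b15 = 1⊕0⊕0⊕1⊕1⊕0⊕1⊕0 = 0
s4: b4⊕b5⊕b6⊕b7⊕b12⊕b13⊕b14⊕b15 = 1⊕0⊕0⊕1⊕0⊕1⊕1⊕0 = 0
s8: b8⊕b9⊕b10⊕b11⊕b12⊕b13⊕b14⊕b15 = 1⊕0⊕1⊕0⊕0⊕1⊕1⊕0 = 0
Syndrome (s8...s1) = 0000 → position 0 (no error).
No correction needed.
Data bits at positions 3,5,6,7,9,10,11,12,13,14,15: 00010100110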